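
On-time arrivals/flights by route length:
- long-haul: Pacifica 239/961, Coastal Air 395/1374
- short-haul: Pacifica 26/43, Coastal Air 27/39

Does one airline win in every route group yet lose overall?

Long-haul: Pacifica 239/961 = 24.9%, Coastal Air 395/1374 = 28.7% → Coastal Air
Short-haul: Pacifica 26/43 = 60.5%, Coastal Air 27/39 = 69.2% → Coastal Air
Overall: Pacifica 265/1004 = 26.4%, Coastal Air 422/1413 = 29.9% → Coastal Air
Coastal Air wins overall and in every route group — no reversal.

No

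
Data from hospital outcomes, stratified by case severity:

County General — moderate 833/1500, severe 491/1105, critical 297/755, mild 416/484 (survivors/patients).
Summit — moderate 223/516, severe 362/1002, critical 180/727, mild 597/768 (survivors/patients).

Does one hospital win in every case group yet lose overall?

Moderate: County General 833/1500 = 55.5%, Summit 223/516 = 43.2% → County General
Severe: County General 491/1105 = 44.4%, Summit 362/1002 = 36.1% → County General
Critical: County General 297/755 = 39.3%, Summit 180/727 = 24.8% → County General
Mild: County General 416/484 = 86.0%, Summit 597/768 = 77.7% → County General
Overall: County General 2037/3844 = 53.0%, Summit 1362/3013 = 45.2% → County General
County General wins overall and in every case group — no reversal.

No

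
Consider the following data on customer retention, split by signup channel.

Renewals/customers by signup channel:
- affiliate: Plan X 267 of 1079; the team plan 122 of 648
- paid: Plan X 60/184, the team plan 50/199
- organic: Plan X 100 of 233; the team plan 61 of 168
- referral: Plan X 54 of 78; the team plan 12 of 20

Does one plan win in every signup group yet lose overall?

Affiliate: Plan X 267/1079 = 24.7%, the team plan 122/648 = 18.8% → Plan X
Paid: Plan X 60/184 = 32.6%, the team plan 50/199 = 25.1% → Plan X
Organic: Plan X 100/233 = 42.9%, the team plan 61/168 = 36.3% → Plan X
Referral: Plan X 54/78 = 69.2%, the team plan 12/20 = 60.0% → Plan X
Overall: Plan X 481/1574 = 30.6%, the team plan 245/1035 = 23.7% → Plan X
Plan X wins overall and in every signup group — no reversal.

No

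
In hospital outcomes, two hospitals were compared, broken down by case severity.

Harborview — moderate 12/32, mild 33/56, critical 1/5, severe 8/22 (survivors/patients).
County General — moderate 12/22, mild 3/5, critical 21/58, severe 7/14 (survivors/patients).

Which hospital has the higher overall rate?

Moderate: Harborview 12/32 = 37.5%, County General 12/22 = 54.5% → County General
Mild: Harborview 33/56 = 58.9%, County General 3/5 = 60.0% → County General
Critical: Harborview 1/5 = 20.0%, County General 21/58 = 36.2% → County General
Severe: Harborview 8/22 = 36.4%, County General 7/14 = 50.0% → County General
Overall: Harborview 54/115 = 47.0%, County General 43/99 = 43.4% → Harborview
(County General wins every case group but Harborview wins overall — County General's patients skew toward the low-rate critical group.)

Harborview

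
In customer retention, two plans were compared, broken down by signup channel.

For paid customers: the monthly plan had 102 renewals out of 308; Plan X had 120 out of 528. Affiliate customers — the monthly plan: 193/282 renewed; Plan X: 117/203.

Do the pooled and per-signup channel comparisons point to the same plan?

Paid: the monthly plan 102/308 = 33.1%, Plan X 120/528 = 22.7% → the monthly plan
Affiliate: the monthly plan 193/282 = 68.4%, Plan X 117/203 = 57.6% → the monthly plan
Overall: the monthly plan 295/590 = 50.0%, Plan X 237/731 = 32.4% → the monthly plan
The monthly plan wins overall and in every signup group — no reversal.

Yes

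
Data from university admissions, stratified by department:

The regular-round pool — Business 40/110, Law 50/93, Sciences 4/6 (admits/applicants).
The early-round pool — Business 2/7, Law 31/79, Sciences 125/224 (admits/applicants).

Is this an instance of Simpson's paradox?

Business: the regular-round pool 40/110 = 36.4%, the early-round pool 2/7 = 28.6% → the regular-round pool
Law: the regular-round pool 50/93 = 53.8%, the early-round pool 31/79 = 39.2% → the regular-round pool
Sciences: the regular-round pool 4/6 = 66.7%, the early-round pool 125/224 = 55.8% → the regular-round pool
Overall: the regular-round pool 94/209 = 45.0%, the early-round pool 158/310 = 51.0% → the early-round pool
The regular-round pool wins each department group but the early-round pool wins overall — the comparison reverses. The regular-round pool's applicants skew toward Business, which has a lower base rate.

Yes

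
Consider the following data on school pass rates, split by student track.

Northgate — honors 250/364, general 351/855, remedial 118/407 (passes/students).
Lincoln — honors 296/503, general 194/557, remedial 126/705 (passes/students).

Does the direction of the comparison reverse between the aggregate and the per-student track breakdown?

Honors: Northgate 250/364 = 68.7%, Lincoln 296/503 = 58.8% → Northgate
General: Northgate 351/855 = 41.1%, Lincoln 194/557 = 34.8% → Northgate
Remedial: Northgate 118/407 = 29.0%, Lincoln 126/705 = 17.9% → Northgate
Overall: Northgate 719/1626 = 44.2%, Lincoln 616/1765 = 34.9% → Northgate
Northgate wins overall and in every student group — no reversal.

No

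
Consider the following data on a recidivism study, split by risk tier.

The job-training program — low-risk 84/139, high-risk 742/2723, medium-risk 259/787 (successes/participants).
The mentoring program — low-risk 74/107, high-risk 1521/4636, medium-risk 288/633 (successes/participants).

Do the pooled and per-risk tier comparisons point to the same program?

Low-risk: the job-training program 84/139 = 60.4%, the mentoring program 74/107 = 69.2% → the mentoring program
High-risk: the job-training program 742/2723 = 27.2%, the mentoring program 1521/4636 = 32.8% → the mentoring program
Medium-risk: the job-training program 259/787 = 32.9%, the mentoring program 288/633 = 45.5% → the mentoring program
Overall: the job-training program 1085/3649 = 29.7%, the mentoring program 1883/5376 = 35.0% → the mentoring program
The mentoring program wins overall and in every risk group — no reversal.

Yes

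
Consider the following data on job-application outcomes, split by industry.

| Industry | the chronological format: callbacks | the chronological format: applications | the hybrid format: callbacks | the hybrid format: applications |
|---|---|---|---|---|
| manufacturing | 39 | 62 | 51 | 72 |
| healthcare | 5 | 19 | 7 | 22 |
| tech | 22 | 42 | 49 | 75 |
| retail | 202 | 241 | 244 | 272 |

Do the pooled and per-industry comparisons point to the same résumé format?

Manufacturing: the chronological format 39/62 = 62.9%, the hybrid format 51/72 = 70.8% → the hybrid format
Healthcare: the chronological format 5/19 = 26.3%, the hybrid format 7/22 = 31.8% → the hybrid format
Tech: the chronological format 22/42 = 52.4%, the hybrid format 49/75 = 65.3% → the hybrid format
Retail: the chronological format 202/241 = 83.8%, the hybrid format 244/272 = 89.7% → the hybrid format
Overall: the chronological format 268/364 = 73.6%, the hybrid format 351/441 = 79.6% → the hybrid format
The hybrid format wins overall and in every industry group — no reversal.

Yes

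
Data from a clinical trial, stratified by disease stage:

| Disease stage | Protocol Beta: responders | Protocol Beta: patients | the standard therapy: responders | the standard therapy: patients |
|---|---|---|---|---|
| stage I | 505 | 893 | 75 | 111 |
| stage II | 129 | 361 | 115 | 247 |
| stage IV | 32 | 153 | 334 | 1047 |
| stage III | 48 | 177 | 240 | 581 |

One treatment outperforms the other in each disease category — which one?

the standard therapy

Stage I: Protocol Beta 505/893 = 56.6%, the standard therapy 75/111 = 67.6% → the standard therapy
Stage II: Protocol Beta 129/361 = 35.7%, the standard therapy 115/247 = 46.6% → the standard therapy
Stage IV: Protocol Beta 32/153 = 20.9%, the standard therapy 334/1047 = 31.9% → the standard therapy
Stage III: Protocol Beta 48/177 = 27.1%, the standard therapy 240/581 = 41.3% → the standard therapy
The standard therapy has the higher rate in all 4 groups.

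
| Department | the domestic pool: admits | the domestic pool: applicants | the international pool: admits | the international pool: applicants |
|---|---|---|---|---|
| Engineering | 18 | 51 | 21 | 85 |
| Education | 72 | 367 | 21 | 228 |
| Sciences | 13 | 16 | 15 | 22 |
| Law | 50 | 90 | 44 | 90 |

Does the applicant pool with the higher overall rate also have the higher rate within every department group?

Engineering: the domestic pool 18/51 = 35.3%, the international pool 21/85 = 24.7% → the domestic pool
Education: the domestic pool 72/367 = 19.6%, the international pool 21/228 = 9.2% → the domestic pool
Sciences: the domestic pool 13/16 = 81.2%, the international pool 15/22 = 68.2% → the domestic pool
Law: the domestic pool 50/90 = 55.6%, the international pool 44/90 = 48.9% → the domestic pool
Overall: the domestic pool 153/524 = 29.2%, the international pool 101/425 = 23.8% → the domestic pool
The domestic pool wins overall and in every department group — no reversal.

Yes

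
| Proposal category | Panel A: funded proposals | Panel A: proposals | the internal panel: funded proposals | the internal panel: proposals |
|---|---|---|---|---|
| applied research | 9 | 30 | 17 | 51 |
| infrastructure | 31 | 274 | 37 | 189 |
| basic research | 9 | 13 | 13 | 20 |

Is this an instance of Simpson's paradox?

Applied research: Panel A 9/30 = 30.0%, the internal panel 17/51 = 33.3% → the internal panel
Infrastructure: Panel A 31/274 = 11.3%, the internal panel 37/189 = 19.6% → the internal panel
Basic research: Panel A 9/13 = 69.2%, the internal panel 13/20 = 65.0% → Panel A
Overall: Panel A 49/317 = 15.5%, the internal panel 67/260 = 25.8% → the internal panel
Neither sweeps: Panel A wins 1 of 3 groups, the internal panel wins 2. The internal panel wins overall but not every group — no Simpson reversal.

No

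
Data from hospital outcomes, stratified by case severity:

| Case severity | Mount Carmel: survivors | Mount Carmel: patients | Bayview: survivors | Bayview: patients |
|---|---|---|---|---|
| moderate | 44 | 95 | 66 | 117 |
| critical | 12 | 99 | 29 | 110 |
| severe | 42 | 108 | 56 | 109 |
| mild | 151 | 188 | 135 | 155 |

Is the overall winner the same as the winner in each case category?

Yes

Moderate: Mount Carmel 44/95 = 46.3%, Bayview 66/117 = 56.4% → Bayview
Critical: Mount Carmel 12/99 = 12.1%, Bayview 29/110 = 26.4% → Bayview
Severe: Mount Carmel 42/108 = 38.9%, Bayview 56/109 = 51.4% → Bayview
Mild: Mount Carmel 151/188 = 80.3%, Bayview 135/155 = 87.1% → Bayview
Overall: Mount Carmel 249/490 = 50.8%, Bayview 286/491 = 58.2% → Bayview
Bayview wins overall and in every case group — no reversal.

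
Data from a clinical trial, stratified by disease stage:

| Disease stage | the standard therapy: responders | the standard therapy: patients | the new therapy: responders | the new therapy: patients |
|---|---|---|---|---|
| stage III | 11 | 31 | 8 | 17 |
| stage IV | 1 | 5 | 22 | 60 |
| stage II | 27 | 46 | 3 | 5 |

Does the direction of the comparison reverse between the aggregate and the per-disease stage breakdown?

Yes

Stage III: the standard therapy 11/31 = 35.5%, the new therapy 8/17 = 47.1% → the new therapy
Stage IV: the standard therapy 1/5 = 20.0%, the new therapy 22/60 = 36.7% → the new therapy
Stage II: the standard therapy 27/46 = 58.7%, the new therapy 3/5 = 60.0% → the new therapy
Overall: the standard therapy 39/82 = 47.6%, the new therapy 33/82 = 40.2% → the standard therapy
The new therapy wins each disease group but the standard therapy wins overall — the comparison reverses. The new therapy's patients skew toward stage IV, which has a lower base rate.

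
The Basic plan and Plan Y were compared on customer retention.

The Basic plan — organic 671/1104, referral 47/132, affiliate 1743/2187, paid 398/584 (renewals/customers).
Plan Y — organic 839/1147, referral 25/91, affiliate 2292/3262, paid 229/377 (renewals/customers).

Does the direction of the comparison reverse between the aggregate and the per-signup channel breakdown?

No

Organic: the Basic plan 671/1104 = 60.8%, Plan Y 839/1147 = 73.1% → Plan Y
Referral: the Basic plan 47/132 = 35.6%, Plan Y 25/91 = 27.5% → the Basic plan
Affiliate: the Basic plan 1743/2187 = 79.7%, Plan Y 2292/3262 = 70.3% → the Basic plan
Paid: the Basic plan 398/584 = 68.2%, Plan Y 229/377 = 60.7% → the Basic plan
Overall: the Basic plan 2859/4007 = 71.4%, Plan Y 3385/4877 = 69.4% → the Basic plan
Neither sweeps: the Basic plan wins 3 of 4 groups, Plan Y wins 1. The Basic plan wins overall but not every group — no Simpson reversal.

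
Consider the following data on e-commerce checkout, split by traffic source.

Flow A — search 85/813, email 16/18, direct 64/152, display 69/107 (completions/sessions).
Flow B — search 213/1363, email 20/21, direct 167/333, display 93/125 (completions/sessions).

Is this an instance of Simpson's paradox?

No

Search: Flow A 85/813 = 10.5%, Flow B 213/1363 = 15.6% → Flow B
Email: Flow A 16/18 = 88.9%, Flow B 20/21 = 95.2% → Flow B
Direct: Flow A 64/152 = 42.1%, Flow B 167/333 = 50.2% → Flow B
Display: Flow A 69/107 = 64.5%, Flow B 93/125 = 74.4% → Flow B
Overall: Flow A 234/1090 = 21.5%, Flow B 493/1842 = 26.8% → Flow B
Flow B wins overall and in every traffic group — no reversal.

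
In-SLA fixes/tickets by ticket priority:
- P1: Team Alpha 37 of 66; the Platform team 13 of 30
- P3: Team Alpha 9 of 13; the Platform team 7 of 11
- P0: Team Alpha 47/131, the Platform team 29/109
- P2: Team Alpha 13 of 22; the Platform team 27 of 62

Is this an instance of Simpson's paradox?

No

P1: Team Alpha 37/66 = 56.1%, the Platform team 13/30 = 43.3% → Team Alpha
P3: Team Alpha 9/13 = 69.2%, the Platform team 7/11 = 63.6% → Team Alpha
P0: Team Alpha 47/131 = 35.9%, the Platform team 29/109 = 26.6% → Team Alpha
P2: Team Alpha 13/22 = 59.1%, the Platform team 27/62 = 43.5% → Team Alpha
Overall: Team Alpha 106/232 = 45.7%, the Platform team 76/212 = 35.8% → Team Alpha
Team Alpha wins overall and in every ticket group — no reversal.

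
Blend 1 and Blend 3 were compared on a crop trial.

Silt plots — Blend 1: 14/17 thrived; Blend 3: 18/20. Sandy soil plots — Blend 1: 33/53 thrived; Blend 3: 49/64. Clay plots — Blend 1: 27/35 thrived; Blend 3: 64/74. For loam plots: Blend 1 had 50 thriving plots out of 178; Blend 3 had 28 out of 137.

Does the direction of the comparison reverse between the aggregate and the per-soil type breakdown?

Silt: Blend 1 14/17 = 82.4%, Blend 3 18/20 = 90.0% → Blend 3
Sandy soil: Blend 1 33/53 = 62.3%, Blend 3 49/64 = 76.6% → Blend 3
Clay: Blend 1 27/35 = 77.1%, Blend 3 64/74 = 86.5% → Blend 3
Loam: Blend 1 50/178 = 28.1%, Blend 3 28/137 = 20.4% → Blend 1
Overall: Blend 1 124/283 = 43.8%, Blend 3 159/295 = 53.9% → Blend 3
Neither sweeps: Blend 1 wins 1 of 4 groups, Blend 3 wins 3. Blend 3 wins overall but not every group — no Simpson reversal.

No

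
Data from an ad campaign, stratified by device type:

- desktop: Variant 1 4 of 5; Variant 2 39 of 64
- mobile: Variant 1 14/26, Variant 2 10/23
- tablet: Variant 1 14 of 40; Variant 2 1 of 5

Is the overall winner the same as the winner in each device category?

No

Desktop: Variant 1 4/5 = 80.0%, Variant 2 39/64 = 60.9% → Variant 1
Mobile: Variant 1 14/26 = 53.8%, Variant 2 10/23 = 43.5% → Variant 1
Tablet: Variant 1 14/40 = 35.0%, Variant 2 1/5 = 20.0% → Variant 1
Overall: Variant 1 32/71 = 45.1%, Variant 2 50/92 = 54.3% → Variant 2
Variant 1 wins each device group but Variant 2 wins overall — the comparison reverses. Variant 1's impressions skew toward tablet, which has a lower base rate.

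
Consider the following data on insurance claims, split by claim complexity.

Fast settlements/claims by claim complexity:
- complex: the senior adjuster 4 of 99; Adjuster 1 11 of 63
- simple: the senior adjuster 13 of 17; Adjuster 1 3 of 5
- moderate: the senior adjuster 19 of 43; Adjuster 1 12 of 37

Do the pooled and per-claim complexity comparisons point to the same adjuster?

Complex: the senior adjuster 4/99 = 4.0%, Adjuster 1 11/63 = 17.5% → Adjuster 1
Simple: the senior adjuster 13/17 = 76.5%, Adjuster 1 3/5 = 60.0% → the senior adjuster
Moderate: the senior adjuster 19/43 = 44.2%, Adjuster 1 12/37 = 32.4% → the senior adjuster
Overall: the senior adjuster 36/159 = 22.6%, Adjuster 1 26/105 = 24.8% → Adjuster 1
Neither sweeps: the senior adjuster wins 2 of 3 groups, Adjuster 1 wins 1. Adjuster 1 wins overall but not every group — no Simpson reversal.

No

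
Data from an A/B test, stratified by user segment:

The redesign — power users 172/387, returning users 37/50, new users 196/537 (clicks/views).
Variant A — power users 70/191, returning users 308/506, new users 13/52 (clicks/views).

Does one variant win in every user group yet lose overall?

Yes

Power users: the redesign 172/387 = 44.4%, Variant A 70/191 = 36.6% → the redesign
Returning users: the redesign 37/50 = 74.0%, Variant A 308/506 = 60.9% → the redesign
New users: the redesign 196/537 = 36.5%, Variant A 13/52 = 25.0% → the redesign
Overall: the redesign 405/974 = 41.6%, Variant A 391/749 = 52.2% → Variant A
The redesign wins each user group but Variant A wins overall — the comparison reverses. The redesign's views skew toward new users, which has a lower base rate.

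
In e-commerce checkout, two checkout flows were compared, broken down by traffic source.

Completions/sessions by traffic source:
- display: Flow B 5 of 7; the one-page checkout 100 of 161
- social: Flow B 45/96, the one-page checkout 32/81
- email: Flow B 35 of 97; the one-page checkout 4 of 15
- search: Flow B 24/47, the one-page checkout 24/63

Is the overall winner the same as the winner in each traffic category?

Display: Flow B 5/7 = 71.4%, the one-page checkout 100/161 = 62.1% → Flow B
Social: Flow B 45/96 = 46.9%, the one-page checkout 32/81 = 39.5% → Flow B
Email: Flow B 35/97 = 36.1%, the one-page checkout 4/15 = 26.7% → Flow B
Search: Flow B 24/47 = 51.1%, the one-page checkout 24/63 = 38.1% → Flow B
Overall: Flow B 109/247 = 44.1%, the one-page checkout 160/320 = 50.0% → the one-page checkout
Flow B wins each traffic group but the one-page checkout wins overall — the comparison reverses. Flow B's sessions skew toward email, which has a lower base rate.

No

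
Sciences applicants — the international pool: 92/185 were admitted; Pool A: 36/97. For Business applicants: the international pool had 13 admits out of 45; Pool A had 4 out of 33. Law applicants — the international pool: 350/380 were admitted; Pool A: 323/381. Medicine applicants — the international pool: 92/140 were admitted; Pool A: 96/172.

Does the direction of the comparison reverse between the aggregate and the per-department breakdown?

Sciences: the international pool 92/185 = 49.7%, Pool A 36/97 = 37.1% → the international pool
Business: the international pool 13/45 = 28.9%, Pool A 4/33 = 12.1% → the international pool
Law: the international pool 350/380 = 92.1%, Pool A 323/381 = 84.8% → the international pool
Medicine: the international pool 92/140 = 65.7%, Pool A 96/172 = 55.8% → the international pool
Overall: the international pool 547/750 = 72.9%, Pool A 459/683 = 67.2% → the international pool
The international pool wins overall and in every department group — no reversal.

No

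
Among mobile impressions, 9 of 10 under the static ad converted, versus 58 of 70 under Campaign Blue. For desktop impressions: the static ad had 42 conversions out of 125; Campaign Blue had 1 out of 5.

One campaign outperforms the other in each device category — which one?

the static ad

Mobile: the static ad 9/10 = 90.0%, Campaign Blue 58/70 = 82.9% → the static ad
Desktop: the static ad 42/125 = 33.6%, Campaign Blue 1/5 = 20.0% → the static ad
The static ad has the higher rate in both groups.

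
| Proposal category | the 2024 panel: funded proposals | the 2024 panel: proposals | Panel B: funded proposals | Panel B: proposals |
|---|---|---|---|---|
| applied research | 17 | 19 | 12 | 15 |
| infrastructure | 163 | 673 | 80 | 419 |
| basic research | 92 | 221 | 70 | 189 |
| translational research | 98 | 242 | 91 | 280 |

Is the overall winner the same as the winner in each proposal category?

Yes

Applied research: the 2024 panel 17/19 = 89.5%, Panel B 12/15 = 80.0% → the 2024 panel
Infrastructure: the 2024 panel 163/673 = 24.2%, Panel B 80/419 = 19.1% → the 2024 panel
Basic research: the 2024 panel 92/221 = 41.6%, Panel B 70/189 = 37.0% → the 2024 panel
Translational research: the 2024 panel 98/242 = 40.5%, Panel B 91/280 = 32.5% → the 2024 panel
Overall: the 2024 panel 370/1155 = 32.0%, Panel B 253/903 = 28.0% → the 2024 panel
The 2024 panel wins overall and in every proposal group — no reversal.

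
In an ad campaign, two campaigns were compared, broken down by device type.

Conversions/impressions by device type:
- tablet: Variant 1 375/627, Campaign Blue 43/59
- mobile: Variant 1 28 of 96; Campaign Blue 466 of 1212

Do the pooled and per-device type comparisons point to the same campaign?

Tablet: Variant 1 375/627 = 59.8%, Campaign Blue 43/59 = 72.9% → Campaign Blue
Mobile: Variant 1 28/96 = 29.2%, Campaign Blue 466/1212 = 38.4% → Campaign Blue
Overall: Variant 1 403/723 = 55.7%, Campaign Blue 509/1271 = 40.0% → Variant 1
Campaign Blue wins each device group but Variant 1 wins overall — the comparison reverses. Campaign Blue's impressions skew toward mobile, which has a lower base rate.

No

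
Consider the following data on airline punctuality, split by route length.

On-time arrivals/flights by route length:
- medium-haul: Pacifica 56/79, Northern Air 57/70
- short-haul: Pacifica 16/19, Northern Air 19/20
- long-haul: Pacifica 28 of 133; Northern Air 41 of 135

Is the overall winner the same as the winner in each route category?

Yes

Medium-haul: Pacifica 56/79 = 70.9%, Northern Air 57/70 = 81.4% → Northern Air
Short-haul: Pacifica 16/19 = 84.2%, Northern Air 19/20 = 95.0% → Northern Air
Long-haul: Pacifica 28/133 = 21.1%, Northern Air 41/135 = 30.4% → Northern Air
Overall: Pacifica 100/231 = 43.3%, Northern Air 117/225 = 52.0% → Northern Air
Northern Air wins overall and in every route group — no reversal.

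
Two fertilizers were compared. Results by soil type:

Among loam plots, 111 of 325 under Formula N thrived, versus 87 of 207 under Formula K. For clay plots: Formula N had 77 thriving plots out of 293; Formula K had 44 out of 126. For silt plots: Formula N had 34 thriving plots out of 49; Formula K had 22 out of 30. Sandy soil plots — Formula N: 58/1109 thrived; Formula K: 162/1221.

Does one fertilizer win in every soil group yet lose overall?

Loam: Formula N 111/325 = 34.2%, Formula K 87/207 = 42.0% → Formula K
Clay: Formula N 77/293 = 26.3%, Formula K 44/126 = 34.9% → Formula K
Silt: Formula N 34/49 = 69.4%, Formula K 22/30 = 73.3% → Formula K
Sandy soil: Formula N 58/1109 = 5.2%, Formula K 162/1221 = 13.3% → Formula K
Overall: Formula N 280/1776 = 15.8%, Formula K 315/1584 = 19.9% → Formula K
Formula K wins overall and in every soil group — no reversal.

No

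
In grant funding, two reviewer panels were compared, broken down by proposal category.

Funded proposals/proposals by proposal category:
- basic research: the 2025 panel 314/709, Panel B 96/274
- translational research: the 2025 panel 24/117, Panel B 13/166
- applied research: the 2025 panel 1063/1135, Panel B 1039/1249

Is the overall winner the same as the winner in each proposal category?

Basic research: the 2025 panel 314/709 = 44.3%, Panel B 96/274 = 35.0% → the 2025 panel
Translational research: the 2025 panel 24/117 = 20.5%, Panel B 13/166 = 7.8% → the 2025 panel
Applied research: the 2025 panel 1063/1135 = 93.7%, Panel B 1039/1249 = 83.2% → the 2025 panel
Overall: the 2025 panel 1401/1961 = 71.4%, Panel B 1148/1689 = 68.0% → the 2025 panel
The 2025 panel wins overall and in every proposal group — no reversal.

Yes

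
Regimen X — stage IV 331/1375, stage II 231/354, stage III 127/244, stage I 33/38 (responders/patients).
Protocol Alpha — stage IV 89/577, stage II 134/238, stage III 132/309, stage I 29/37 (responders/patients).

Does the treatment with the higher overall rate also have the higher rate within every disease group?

Yes

Stage IV: Regimen X 331/1375 = 24.1%, Protocol Alpha 89/577 = 15.4% → Regimen X
Stage II: Regimen X 231/354 = 65.3%, Protocol Alpha 134/238 = 56.3% → Regimen X
Stage III: Regimen X 127/244 = 52.0%, Protocol Alpha 132/309 = 42.7% → Regimen X
Stage I: Regimen X 33/38 = 86.8%, Protocol Alpha 29/37 = 78.4% → Regimen X
Overall: Regimen X 722/2011 = 35.9%, Protocol Alpha 384/1161 = 33.1% → Regimen X
Regimen X wins overall and in every disease group — no reversal.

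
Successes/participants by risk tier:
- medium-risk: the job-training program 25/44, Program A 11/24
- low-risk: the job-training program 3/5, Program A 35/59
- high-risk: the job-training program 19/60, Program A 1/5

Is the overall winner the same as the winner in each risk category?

Medium-risk: the job-training program 25/44 = 56.8%, Program A 11/24 = 45.8% → the job-training program
Low-risk: the job-training program 3/5 = 60.0%, Program A 35/59 = 59.3% → the job-training program
High-risk: the job-training program 19/60 = 31.7%, Program A 1/5 = 20.0% → the job-training program
Overall: the job-training program 47/109 = 43.1%, Program A 47/88 = 53.4% → Program A
The job-training program wins each risk group but Program A wins overall — the comparison reverses. The job-training program's participants skew toward high-risk, which has a lower base rate.

No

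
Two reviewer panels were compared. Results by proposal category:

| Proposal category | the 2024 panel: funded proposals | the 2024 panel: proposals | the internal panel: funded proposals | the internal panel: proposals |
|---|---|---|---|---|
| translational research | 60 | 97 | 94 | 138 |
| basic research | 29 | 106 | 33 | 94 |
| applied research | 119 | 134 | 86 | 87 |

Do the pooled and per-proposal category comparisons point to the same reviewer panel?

Yes

Translational research: the 2024 panel 60/97 = 61.9%, the internal panel 94/138 = 68.1% → the internal panel
Basic research: the 2024 panel 29/106 = 27.4%, the internal panel 33/94 = 35.1% → the internal panel
Applied research: the 2024 panel 119/134 = 88.8%, the internal panel 86/87 = 98.9% → the internal panel
Overall: the 2024 panel 208/337 = 61.7%, the internal panel 213/319 = 66.8% → the internal panel
The internal panel wins overall and in every proposal group — no reversal.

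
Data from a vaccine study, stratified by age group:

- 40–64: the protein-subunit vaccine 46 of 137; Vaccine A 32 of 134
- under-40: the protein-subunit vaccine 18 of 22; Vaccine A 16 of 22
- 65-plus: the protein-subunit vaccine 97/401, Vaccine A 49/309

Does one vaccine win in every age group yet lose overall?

No

40–64: the protein-subunit vaccine 46/137 = 33.6%, Vaccine A 32/134 = 23.9% → the protein-subunit vaccine
Under-40: the protein-subunit vaccine 18/22 = 81.8%, Vaccine A 16/22 = 72.7% → the protein-subunit vaccine
65-plus: the protein-subunit vaccine 97/401 = 24.2%, Vaccine A 49/309 = 15.9% → the protein-subunit vaccine
Overall: the protein-subunit vaccine 161/560 = 28.8%, Vaccine A 97/465 = 20.9% → the protein-subunit vaccine
The protein-subunit vaccine wins overall and in every age group — no reversal.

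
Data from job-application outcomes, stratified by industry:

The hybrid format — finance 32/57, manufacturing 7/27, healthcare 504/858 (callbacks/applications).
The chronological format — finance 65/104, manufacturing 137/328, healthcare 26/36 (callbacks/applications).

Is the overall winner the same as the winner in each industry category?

Finance: the hybrid format 32/57 = 56.1%, the chronological format 65/104 = 62.5% → the chronological format
Manufacturing: the hybrid format 7/27 = 25.9%, the chronological format 137/328 = 41.8% → the chronological format
Healthcare: the hybrid format 504/858 = 58.7%, the chronological format 26/36 = 72.2% → the chronological format
Overall: the hybrid format 543/942 = 57.6%, the chronological format 228/468 = 48.7% → the hybrid format
The chronological format wins each industry group but the hybrid format wins overall — the comparison reverses. The chronological format's applications skew toward manufacturing, which has a lower base rate.

No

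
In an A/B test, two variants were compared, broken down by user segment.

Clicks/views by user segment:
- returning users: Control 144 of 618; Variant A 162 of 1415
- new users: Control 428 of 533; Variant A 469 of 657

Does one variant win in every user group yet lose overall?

Returning users: Control 144/618 = 23.3%, Variant A 162/1415 = 11.4% → Control
New users: Control 428/533 = 80.3%, Variant A 469/657 = 71.4% → Control
Overall: Control 572/1151 = 49.7%, Variant A 631/2072 = 30.5% → Control
Control wins overall and in every user group — no reversal.

No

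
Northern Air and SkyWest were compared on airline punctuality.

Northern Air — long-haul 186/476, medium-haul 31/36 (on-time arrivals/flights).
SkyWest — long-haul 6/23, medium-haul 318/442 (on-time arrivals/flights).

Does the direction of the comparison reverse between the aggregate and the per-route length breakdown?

Long-haul: Northern Air 186/476 = 39.1%, SkyWest 6/23 = 26.1% → Northern Air
Medium-haul: Northern Air 31/36 = 86.1%, SkyWest 318/442 = 71.9% → Northern Air
Overall: Northern Air 217/512 = 42.4%, SkyWest 324/465 = 69.7% → SkyWest
Northern Air wins each route group but SkyWest wins overall — the comparison reverses. Northern Air's flights skew toward long-haul, which has a lower base rate.

Yes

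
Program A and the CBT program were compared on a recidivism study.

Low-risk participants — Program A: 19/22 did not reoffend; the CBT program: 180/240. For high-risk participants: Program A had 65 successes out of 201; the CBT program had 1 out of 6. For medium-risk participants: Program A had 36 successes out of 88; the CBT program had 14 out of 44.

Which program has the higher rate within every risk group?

Program A

Low-risk: Program A 19/22 = 86.4%, the CBT program 180/240 = 75.0% → Program A
High-risk: Program A 65/201 = 32.3%, the CBT program 1/6 = 16.7% → Program A
Medium-risk: Program A 36/88 = 40.9%, the CBT program 14/44 = 31.8% → Program A
Program A has the higher rate in all 3 groups.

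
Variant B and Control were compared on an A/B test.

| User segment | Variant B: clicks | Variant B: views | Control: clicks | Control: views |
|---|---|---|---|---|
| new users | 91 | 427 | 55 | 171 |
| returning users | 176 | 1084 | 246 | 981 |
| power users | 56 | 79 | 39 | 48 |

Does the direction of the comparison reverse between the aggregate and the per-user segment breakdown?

No

New users: Variant B 91/427 = 21.3%, Control 55/171 = 32.2% → Control
Returning users: Variant B 176/1084 = 16.2%, Control 246/981 = 25.1% → Control
Power users: Variant B 56/79 = 70.9%, Control 39/48 = 81.2% → Control
Overall: Variant B 323/1590 = 20.3%, Control 340/1200 = 28.3% → Control
Control wins overall and in every user group — no reversal.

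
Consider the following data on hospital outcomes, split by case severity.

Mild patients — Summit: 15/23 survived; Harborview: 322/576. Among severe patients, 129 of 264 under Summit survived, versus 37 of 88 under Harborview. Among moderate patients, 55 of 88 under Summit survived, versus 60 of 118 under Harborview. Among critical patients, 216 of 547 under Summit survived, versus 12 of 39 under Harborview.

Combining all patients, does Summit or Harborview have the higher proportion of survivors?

Mild: Summit 15/23 = 65.2%, Harborview 322/576 = 55.9% → Summit
Severe: Summit 129/264 = 48.9%, Harborview 37/88 = 42.0% → Summit
Moderate: Summit 55/88 = 62.5%, Harborview 60/118 = 50.8% → Summit
Critical: Summit 216/547 = 39.5%, Harborview 12/39 = 30.8% → Summit
Overall: Summit 415/922 = 45.0%, Harborview 431/821 = 52.5% → Harborview
(Summit wins every case group but Harborview wins overall — Summit's patients skew toward the low-rate critical group.)

Harborview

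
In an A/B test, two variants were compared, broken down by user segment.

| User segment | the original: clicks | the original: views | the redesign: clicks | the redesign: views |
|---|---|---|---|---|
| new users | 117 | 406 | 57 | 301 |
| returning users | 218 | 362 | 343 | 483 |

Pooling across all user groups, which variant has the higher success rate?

the redesign

New users: the original 117/406 = 28.8%, the redesign 57/301 = 18.9% → the original
Returning users: the original 218/362 = 60.2%, the redesign 343/483 = 71.0% → the redesign
Overall: the original 335/768 = 43.6%, the redesign 400/784 = 51.0% → the redesign
(Neither sweeps every user group, but the redesign has the higher pooled rate.)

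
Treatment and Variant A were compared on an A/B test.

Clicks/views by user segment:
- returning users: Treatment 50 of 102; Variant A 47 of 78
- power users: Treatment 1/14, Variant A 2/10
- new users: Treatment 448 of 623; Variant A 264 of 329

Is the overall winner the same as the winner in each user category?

Returning users: Treatment 50/102 = 49.0%, Variant A 47/78 = 60.3% → Variant A
Power users: Treatment 1/14 = 7.1%, Variant A 2/10 = 20.0% → Variant A
New users: Treatment 448/623 = 71.9%, Variant A 264/329 = 80.2% → Variant A
Overall: Treatment 499/739 = 67.5%, Variant A 313/417 = 75.1% → Variant A
Variant A wins overall and in every user group — no reversal.

Yes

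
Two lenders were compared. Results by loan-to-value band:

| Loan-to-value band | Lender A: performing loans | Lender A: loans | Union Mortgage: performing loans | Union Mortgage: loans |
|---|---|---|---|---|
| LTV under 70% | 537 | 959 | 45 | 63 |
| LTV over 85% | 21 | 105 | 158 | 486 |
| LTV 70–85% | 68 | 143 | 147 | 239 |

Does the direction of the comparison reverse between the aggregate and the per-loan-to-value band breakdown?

LTV under 70%: Lender A 537/959 = 56.0%, Union Mortgage 45/63 = 71.4% → Union Mortgage
LTV over 85%: Lender A 21/105 = 20.0%, Union Mortgage 158/486 = 32.5% → Union Mortgage
LTV 70–85%: Lender A 68/143 = 47.6%, Union Mortgage 147/239 = 61.5% → Union Mortgage
Overall: Lender A 626/1207 = 51.9%, Union Mortgage 350/788 = 44.4% → Lender A
Union Mortgage wins each loan-to-value group but Lender A wins overall — the comparison reverses. Union Mortgage's loans skew toward LTV over 85%, which has a lower base rate.

Yes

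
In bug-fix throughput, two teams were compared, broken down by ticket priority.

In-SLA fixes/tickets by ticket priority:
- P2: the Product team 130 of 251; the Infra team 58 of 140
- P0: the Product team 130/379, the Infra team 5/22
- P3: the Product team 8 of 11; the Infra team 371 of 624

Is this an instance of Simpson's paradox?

P2: the Product team 130/251 = 51.8%, the Infra team 58/140 = 41.4% → the Product team
P0: the Product team 130/379 = 34.3%, the Infra team 5/22 = 22.7% → the Product team
P3: the Product team 8/11 = 72.7%, the Infra team 371/624 = 59.5% → the Product team
Overall: the Product team 268/641 = 41.8%, the Infra team 434/786 = 55.2% → the Infra team
The Product team wins each ticket group but the Infra team wins overall — the comparison reverses. The Product team's tickets skew toward P0, which has a lower base rate.

Yes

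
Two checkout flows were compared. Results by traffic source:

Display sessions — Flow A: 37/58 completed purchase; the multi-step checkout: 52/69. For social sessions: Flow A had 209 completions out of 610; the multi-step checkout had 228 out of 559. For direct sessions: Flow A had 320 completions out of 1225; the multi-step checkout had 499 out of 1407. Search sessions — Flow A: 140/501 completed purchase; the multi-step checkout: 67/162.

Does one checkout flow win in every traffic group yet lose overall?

No

Display: Flow A 37/58 = 63.8%, the multi-step checkout 52/69 = 75.4% → the multi-step checkout
Social: Flow A 209/610 = 34.3%, the multi-step checkout 228/559 = 40.8% → the multi-step checkout
Direct: Flow A 320/1225 = 26.1%, the multi-step checkout 499/1407 = 35.5% → the multi-step checkout
Search: Flow A 140/501 = 27.9%, the multi-step checkout 67/162 = 41.4% → the multi-step checkout
Overall: Flow A 706/2394 = 29.5%, the multi-step checkout 846/2197 = 38.5% → the multi-step checkout
The multi-step checkout wins overall and in every traffic group — no reversal.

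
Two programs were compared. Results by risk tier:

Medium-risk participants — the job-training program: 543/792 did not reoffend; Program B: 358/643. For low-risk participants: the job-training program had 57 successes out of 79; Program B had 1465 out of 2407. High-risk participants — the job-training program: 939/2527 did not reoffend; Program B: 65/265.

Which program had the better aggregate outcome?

Program B

Medium-risk: the job-training program 543/792 = 68.6%, Program B 358/643 = 55.7% → the job-training program
Low-risk: the job-training program 57/79 = 72.2%, Program B 1465/2407 = 60.9% → the job-training program
High-risk: the job-training program 939/2527 = 37.2%, Program B 65/265 = 24.5% → the job-training program
Overall: the job-training program 1539/3398 = 45.3%, Program B 1888/3315 = 57.0% → Program B
(The job-training program wins every risk group but Program B wins overall — the job-training program's participants skew toward the low-rate high-risk group.)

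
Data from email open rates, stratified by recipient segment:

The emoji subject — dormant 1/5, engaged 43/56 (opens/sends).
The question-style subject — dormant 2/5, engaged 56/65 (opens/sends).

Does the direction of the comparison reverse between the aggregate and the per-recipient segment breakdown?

Dormant: the emoji subject 1/5 = 20.0%, the question-style subject 2/5 = 40.0% → the question-style subject
Engaged: the emoji subject 43/56 = 76.8%, the question-style subject 56/65 = 86.2% → the question-style subject
Overall: the emoji subject 44/61 = 72.1%, the question-style subject 58/70 = 82.9% → the question-style subject
The question-style subject wins overall and in every recipient group — no reversal.

No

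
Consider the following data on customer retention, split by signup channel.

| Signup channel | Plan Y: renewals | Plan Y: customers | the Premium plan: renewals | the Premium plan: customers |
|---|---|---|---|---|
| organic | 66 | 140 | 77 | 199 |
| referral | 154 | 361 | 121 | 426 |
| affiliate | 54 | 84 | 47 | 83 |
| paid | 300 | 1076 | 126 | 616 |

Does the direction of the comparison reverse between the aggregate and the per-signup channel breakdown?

Organic: Plan Y 66/140 = 47.1%, the Premium plan 77/199 = 38.7% → Plan Y
Referral: Plan Y 154/361 = 42.7%, the Premium plan 121/426 = 28.4% → Plan Y
Affiliate: Plan Y 54/84 = 64.3%, the Premium plan 47/83 = 56.6% → Plan Y
Paid: Plan Y 300/1076 = 27.9%, the Premium plan 126/616 = 20.5% → Plan Y
Overall: Plan Y 574/1661 = 34.6%, the Premium plan 371/1324 = 28.0% → Plan Y
Plan Y wins overall and in every signup group — no reversal.

No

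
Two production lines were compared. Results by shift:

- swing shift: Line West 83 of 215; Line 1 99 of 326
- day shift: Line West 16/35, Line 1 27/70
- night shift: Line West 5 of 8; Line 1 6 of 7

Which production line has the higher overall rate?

Swing shift: Line West 83/215 = 38.6%, Line 1 99/326 = 30.4% → Line West
Day shift: Line West 16/35 = 45.7%, Line 1 27/70 = 38.6% → Line West
Night shift: Line West 5/8 = 62.5%, Line 1 6/7 = 85.7% → Line 1
Overall: Line West 104/258 = 40.3%, Line 1 132/403 = 32.8% → Line West
(Neither sweeps every shift group, but Line West has the higher pooled rate.)

Line West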